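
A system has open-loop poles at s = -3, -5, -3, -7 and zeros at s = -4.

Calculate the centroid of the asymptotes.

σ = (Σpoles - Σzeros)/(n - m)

σ = (Σpoles - Σzeros)/(n - m) = (-18 - (-4))/(4 - 1) = -14/3 = -4.67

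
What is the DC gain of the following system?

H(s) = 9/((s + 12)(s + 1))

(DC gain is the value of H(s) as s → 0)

DC gain = H(0) = 9/(12 × 1) = 9/12 = 0.75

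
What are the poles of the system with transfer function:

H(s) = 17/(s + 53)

Pole is where denominator = 0: s + 53 = 0, so s = -53.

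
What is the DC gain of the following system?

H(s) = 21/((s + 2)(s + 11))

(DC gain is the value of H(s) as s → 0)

DC gain = H(0) = 21/(2 × 11) = 21/22 = 0.9545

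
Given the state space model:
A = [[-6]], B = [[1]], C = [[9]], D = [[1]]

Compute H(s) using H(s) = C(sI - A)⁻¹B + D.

(sI - A)⁻¹ = 1/(s + 6). H(s) = 9×1/(s + 6) + 1 = (s + 15)/(s + 6).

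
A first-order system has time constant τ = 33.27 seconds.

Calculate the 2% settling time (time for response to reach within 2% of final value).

For first-order system, 2% settling time ≈ 4τ = 4 × 33.27 = 133.08 s.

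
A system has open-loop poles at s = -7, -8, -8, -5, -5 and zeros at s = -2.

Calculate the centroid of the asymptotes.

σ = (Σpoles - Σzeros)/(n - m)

σ = (Σpoles - Σzeros)/(n - m) = (-33 - (-2))/(5 - 1) = -31/4 = -7.75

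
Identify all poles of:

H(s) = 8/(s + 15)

Pole is where denominator = 0: s + 15 = 0, so s = -15.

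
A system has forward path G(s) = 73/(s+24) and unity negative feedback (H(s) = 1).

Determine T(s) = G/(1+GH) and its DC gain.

T(s) = G/(1+GH) = [73/(s+24)] / [1 + 73/(s+24)] = 73/(s+24+73) = 73/(s+97). DC gain = 73/97 = 0.7526.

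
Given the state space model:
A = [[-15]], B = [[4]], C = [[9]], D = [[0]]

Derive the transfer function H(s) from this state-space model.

(sI - A)⁻¹ = 1/(s + 15). H(s) = 9 × 4/(s + 15) + 0 = 36/(s + 15).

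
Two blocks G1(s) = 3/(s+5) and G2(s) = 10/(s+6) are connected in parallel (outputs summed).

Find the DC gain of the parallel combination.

Parallel: G_eq = G1 + G2. DC gain = G1(0) + G2(0) = 3/5 + 10/6 = 0.6 + 1.6667 = 2.2667.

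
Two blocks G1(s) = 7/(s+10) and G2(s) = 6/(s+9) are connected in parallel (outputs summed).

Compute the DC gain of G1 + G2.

Parallel: G_eq = G1 + G2. DC gain = G1(0) + G2(0) = 7/10 + 6/9 = 0.7 + 0.6667 = 1.3667.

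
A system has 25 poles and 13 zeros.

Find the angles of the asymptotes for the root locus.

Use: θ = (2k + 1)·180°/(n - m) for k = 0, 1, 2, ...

n - m = 25 - 13 = 12. Angles: θk = (2k + 1)·180°/12 = 15°, 45°, 75°, 105°, 135°, 165°, 195°, 225°, 255°, 285°, 315°, 345°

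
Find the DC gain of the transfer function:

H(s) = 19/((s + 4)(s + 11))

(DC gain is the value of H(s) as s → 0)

DC gain = H(0) = 19/(4 × 11) = 19/44 = 0.4318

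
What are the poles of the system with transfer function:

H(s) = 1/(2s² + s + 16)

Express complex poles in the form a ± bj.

Discriminant = 1² - 4×2×16 = 1 - 128 = -127 < 0, so the poles are a complex conjugate pair s = (-1 ± j√127)/(2×2). Real part = -1/(2×2) = -1/4 = -0.25; imaginary part = ±√127/(2×2) ≈ 2.8174. Poles: s = -0.25 ± 2.8174j.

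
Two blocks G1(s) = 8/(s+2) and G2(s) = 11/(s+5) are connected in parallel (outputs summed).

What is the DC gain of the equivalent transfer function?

Parallel: G_eq = G1 + G2. DC gain = G1(0) + G2(0) = 8/2 + 11/5 = 4 + 2.2 = 6.2.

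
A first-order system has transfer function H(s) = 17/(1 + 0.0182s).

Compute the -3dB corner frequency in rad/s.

Corner frequency = 1/τ = 1/0.0182 = 54.945 rad/s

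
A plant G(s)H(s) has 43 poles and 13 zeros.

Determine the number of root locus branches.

Root locus has n branches where n = number of poles = 43.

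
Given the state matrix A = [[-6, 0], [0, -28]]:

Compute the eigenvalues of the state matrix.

For diagonal matrix, eigenvalues are diagonal entries: λ₁ = -6, λ₂ = -28.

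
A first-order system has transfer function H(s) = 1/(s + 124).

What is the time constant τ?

For H(s) = 1/(s + 1/τ), the pole is at -1/τ = -124, so τ = 1/124 = 0.0081 s.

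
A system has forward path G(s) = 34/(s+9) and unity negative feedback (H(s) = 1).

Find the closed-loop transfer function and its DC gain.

T(s) = G/(1+GH) = [34/(s+9)] / [1 + 34/(s+9)] = 34/(s+9+34) = 34/(s+43). DC gain = 34/43 = 0.7907.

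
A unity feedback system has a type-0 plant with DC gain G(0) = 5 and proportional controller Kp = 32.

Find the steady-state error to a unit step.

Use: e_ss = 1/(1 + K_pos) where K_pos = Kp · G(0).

K_pos = Kp · G(0) = 32 × 5 = 160. e_ss = 1/(1 + 160) = 0.0062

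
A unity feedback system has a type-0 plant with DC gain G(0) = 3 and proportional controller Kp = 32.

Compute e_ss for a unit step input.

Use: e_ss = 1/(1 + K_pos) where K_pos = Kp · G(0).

K_pos = Kp · G(0) = 32 × 3 = 96. e_ss = 1/(1 + 96) = 0.0103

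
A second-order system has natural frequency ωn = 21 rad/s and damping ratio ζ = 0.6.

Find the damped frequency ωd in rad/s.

ωd = ωn√(1 - ζ²) = 21√(1 - 0.6²) = 16.8 rad/s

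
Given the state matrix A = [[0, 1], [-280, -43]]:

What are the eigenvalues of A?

det(A - λI) = λ² - (-43)λ + 280 = (λ - (-8))(λ - (-35)). Eigenvalues: -8, -35.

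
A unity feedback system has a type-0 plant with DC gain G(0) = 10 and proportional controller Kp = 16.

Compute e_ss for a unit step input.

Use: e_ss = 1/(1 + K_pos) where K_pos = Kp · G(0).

K_pos = Kp · G(0) = 16 × 10 = 160. e_ss = 1/(1 + 160) = 0.0062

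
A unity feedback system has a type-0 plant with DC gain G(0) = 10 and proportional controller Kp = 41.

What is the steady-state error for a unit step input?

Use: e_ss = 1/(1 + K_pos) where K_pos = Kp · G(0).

K_pos = Kp · G(0) = 41 × 10 = 410. e_ss = 1/(1 + 410) = 0.0024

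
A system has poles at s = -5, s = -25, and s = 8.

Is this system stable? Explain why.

Pole(s) at s = 8 are not in the left half-plane. System is unstable.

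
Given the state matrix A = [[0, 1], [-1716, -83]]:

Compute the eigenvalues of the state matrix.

det(A - λI) = λ² - (-83)λ + 1716 = (λ - (-39))(λ - (-44)). Eigenvalues: -39, -44.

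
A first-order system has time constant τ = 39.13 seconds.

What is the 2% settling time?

For first-order system, 2% settling time ≈ 4τ = 4 × 39.13 = 156.52 s.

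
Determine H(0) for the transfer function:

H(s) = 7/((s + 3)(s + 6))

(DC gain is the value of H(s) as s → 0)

DC gain = H(0) = 7/(3 × 6) = 7/18 = 0.3889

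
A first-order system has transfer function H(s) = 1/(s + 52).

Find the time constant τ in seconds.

For H(s) = 1/(s + 1/τ), the pole is at -1/τ = -52, so τ = 1/52 = 0.0192 s.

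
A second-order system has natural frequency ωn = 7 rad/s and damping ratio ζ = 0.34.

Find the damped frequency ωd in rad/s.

ωd = ωn√(1 - ζ²) = 7√(1 - 0.34²) = 6.58 rad/s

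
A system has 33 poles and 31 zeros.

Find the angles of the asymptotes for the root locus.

n - m = 33 - 31 = 2. Angles: θk = (2k + 1)·180°/2 = 90°, 270°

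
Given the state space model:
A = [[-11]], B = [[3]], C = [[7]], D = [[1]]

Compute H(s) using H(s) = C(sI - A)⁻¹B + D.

(sI - A)⁻¹ = 1/(s + 11). H(s) = 7×3/(s + 11) + 1 = (s + 32)/(s + 11).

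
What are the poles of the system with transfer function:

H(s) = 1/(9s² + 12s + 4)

Discriminant = 12² - 4×9×4 = 144 - 144 = 0, so there is a repeated real pole at s = -12/(2×9) = -12/18 ≈ -0.6667. Pole: s = -0.6667 (repeated, multiplicity 2).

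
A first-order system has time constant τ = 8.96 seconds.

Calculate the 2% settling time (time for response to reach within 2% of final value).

For first-order system, 2% settling time ≈ 4τ = 4 × 8.96 = 35.84 s.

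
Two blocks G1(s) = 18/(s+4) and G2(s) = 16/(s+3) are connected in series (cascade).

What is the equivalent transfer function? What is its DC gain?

Series: multiply transfer functions. G_eq = 18/(s+4) × 16/(s+3) = 288/((s+4)(s+3)). DC gain = 288/(4×3) = 24.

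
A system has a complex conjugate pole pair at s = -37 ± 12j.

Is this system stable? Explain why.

Real part of poles is -37 (< 0, left half-plane). Stable.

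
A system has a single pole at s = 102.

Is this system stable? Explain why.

Pole at s = 102 is in the right half-plane. Unstable.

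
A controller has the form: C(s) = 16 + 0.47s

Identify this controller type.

This is a Proportional-Derivative (PD) controller.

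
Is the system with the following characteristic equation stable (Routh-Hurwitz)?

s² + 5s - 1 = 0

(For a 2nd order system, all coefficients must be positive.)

Coefficients: 1, 5, -1. c=-1 not positive, so system is unstable.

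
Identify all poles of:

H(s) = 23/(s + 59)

Pole is where denominator = 0: s + 59 = 0, so s = -59.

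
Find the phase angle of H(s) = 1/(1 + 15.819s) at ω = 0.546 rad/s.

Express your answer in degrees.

Phase = -arctan(ωτ) = -arctan(0.546 × 15.819) = -83.4°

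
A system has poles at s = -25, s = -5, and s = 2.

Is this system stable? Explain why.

Pole(s) at s = 2 are not in the left half-plane. System is unstable.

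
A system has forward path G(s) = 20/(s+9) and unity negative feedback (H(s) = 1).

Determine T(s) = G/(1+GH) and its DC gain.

T(s) = G/(1+GH) = [20/(s+9)] / [1 + 20/(s+9)] = 20/(s+9+20) = 20/(s+29). DC gain = 20/29 = 0.6897.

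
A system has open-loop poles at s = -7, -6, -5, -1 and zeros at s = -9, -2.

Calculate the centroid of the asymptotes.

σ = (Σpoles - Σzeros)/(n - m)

σ = (Σpoles - Σzeros)/(n - m) = (-19 - (-11))/(4 - 2) = -8/2 = -4.0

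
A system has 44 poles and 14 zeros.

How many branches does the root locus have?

Root locus has n branches where n = number of poles = 44.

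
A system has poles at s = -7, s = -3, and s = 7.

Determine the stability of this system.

Pole(s) at s = 7 are not in the left half-plane. System is unstable.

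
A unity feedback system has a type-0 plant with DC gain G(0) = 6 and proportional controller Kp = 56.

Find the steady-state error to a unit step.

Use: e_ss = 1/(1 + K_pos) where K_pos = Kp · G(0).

K_pos = Kp · G(0) = 56 × 6 = 336. e_ss = 1/(1 + 336) = 0.0030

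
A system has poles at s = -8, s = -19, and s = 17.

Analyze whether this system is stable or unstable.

Pole(s) at s = 17 are not in the left half-plane. System is unstable.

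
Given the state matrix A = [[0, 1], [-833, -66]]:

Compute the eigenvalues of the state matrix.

det(A - λI) = λ² - (-66)λ + 833 = (λ - (-17))(λ - (-49)). Eigenvalues: -17, -49.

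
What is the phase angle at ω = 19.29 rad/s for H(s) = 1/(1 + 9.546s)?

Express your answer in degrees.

Phase = -arctan(ωτ) = -arctan(19.29 × 9.546) = -89.7°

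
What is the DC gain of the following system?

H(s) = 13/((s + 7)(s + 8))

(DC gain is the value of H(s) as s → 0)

DC gain = H(0) = 13/(7 × 8) = 13/56 = 0.2321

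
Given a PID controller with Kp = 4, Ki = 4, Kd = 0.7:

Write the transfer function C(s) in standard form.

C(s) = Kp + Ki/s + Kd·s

Substituting values: C(s) = 4 + 4/s + 0.7s = (0.7s² + 4s + 4)/s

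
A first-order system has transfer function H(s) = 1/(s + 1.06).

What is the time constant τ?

For H(s) = 1/(s + 1/τ), the pole is at -1/τ = -1.06, so τ = 1/1.06 = 0.9434 s.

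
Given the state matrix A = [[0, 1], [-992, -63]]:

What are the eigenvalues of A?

det(A - λI) = λ² - (-63)λ + 992 = (λ - (-32))(λ - (-31)). Eigenvalues: -32, -31.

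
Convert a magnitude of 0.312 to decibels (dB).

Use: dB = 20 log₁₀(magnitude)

dB = 20 log₁₀(0.312) = -10.1 dB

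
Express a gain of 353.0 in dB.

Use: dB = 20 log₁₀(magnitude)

dB = 20 log₁₀(353.0) = 51.0 dB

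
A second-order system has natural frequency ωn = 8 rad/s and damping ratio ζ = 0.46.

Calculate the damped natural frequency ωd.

ωd = ωn√(1 - ζ²) = 8√(1 - 0.46²) = 7.1 rad/s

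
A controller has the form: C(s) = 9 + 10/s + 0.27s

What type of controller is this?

This is a Proportional-Integral-Derivative (PID) controller.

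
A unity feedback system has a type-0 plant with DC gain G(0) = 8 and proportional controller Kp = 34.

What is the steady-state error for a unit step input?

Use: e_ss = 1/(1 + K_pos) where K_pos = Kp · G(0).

K_pos = Kp · G(0) = 34 × 8 = 272. e_ss = 1/(1 + 272) = 0.0037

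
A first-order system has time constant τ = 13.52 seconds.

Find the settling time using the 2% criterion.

For first-order system, 2% settling time ≈ 4τ = 4 × 13.52 = 54.08 s.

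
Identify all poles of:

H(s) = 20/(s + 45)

Pole is where denominator = 0: s + 45 = 0, so s = -45.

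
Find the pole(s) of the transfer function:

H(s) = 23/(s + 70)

Pole is where denominator = 0: s + 70 = 0, so s = -70.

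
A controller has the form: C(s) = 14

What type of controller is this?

This is a Proportional (P) controller.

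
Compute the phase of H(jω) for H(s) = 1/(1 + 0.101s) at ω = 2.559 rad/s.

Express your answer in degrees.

Phase = -arctan(ωτ) = -arctan(2.559 × 0.101) = -14.5°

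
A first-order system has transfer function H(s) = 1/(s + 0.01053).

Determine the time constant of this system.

For H(s) = 1/(s + 1/τ), the pole is at -1/τ = -0.01053, so τ = 1/0.01053 = 94.97 s.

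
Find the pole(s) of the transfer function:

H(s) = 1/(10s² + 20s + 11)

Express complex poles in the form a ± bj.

Discriminant = 20² - 4×10×11 = 400 - 440 = -40 < 0, so the poles are a complex conjugate pair s = (-20 ± j√40)/(2×10). Real part = -20/(2×10) = -20/20 = -1; imaginary part = ±√40/(2×10) ≈ 0.3162. Poles: s = -1 ± 0.3162j.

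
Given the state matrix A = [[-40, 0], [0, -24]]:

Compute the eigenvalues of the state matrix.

For diagonal matrix, eigenvalues are diagonal entries: λ₁ = -40, λ₂ = -24.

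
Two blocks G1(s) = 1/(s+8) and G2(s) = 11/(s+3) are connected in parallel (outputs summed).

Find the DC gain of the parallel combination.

Parallel: G_eq = G1 + G2. DC gain = G1(0) + G2(0) = 1/8 + 11/3 = 0.125 + 3.6667 = 3.7917.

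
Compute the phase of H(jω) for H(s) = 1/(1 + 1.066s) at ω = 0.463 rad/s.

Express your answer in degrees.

Phase = -arctan(ωτ) = -arctan(0.463 × 1.066) = -26.3°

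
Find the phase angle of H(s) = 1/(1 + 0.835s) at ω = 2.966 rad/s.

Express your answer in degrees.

Phase = -arctan(ωτ) = -arctan(2.966 × 0.835) = -68.0°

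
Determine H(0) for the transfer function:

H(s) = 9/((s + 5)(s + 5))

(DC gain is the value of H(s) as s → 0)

DC gain = H(0) = 9/(5 × 5) = 9/25 = 0.36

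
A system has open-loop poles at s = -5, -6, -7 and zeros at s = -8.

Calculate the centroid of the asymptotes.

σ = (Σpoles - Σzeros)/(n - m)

σ = (Σpoles - Σzeros)/(n - m) = (-18 - (-8))/(3 - 1) = -10/2 = -5.0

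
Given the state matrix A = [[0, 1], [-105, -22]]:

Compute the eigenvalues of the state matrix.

det(A - λI) = λ² - (-22)λ + 105 = (λ - (-7))(λ - (-15)). Eigenvalues: -7, -15.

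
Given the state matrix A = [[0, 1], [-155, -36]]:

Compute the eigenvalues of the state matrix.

det(A - λI) = λ² - (-36)λ + 155 = (λ - (-5))(λ - (-31)). Eigenvalues: -5, -31.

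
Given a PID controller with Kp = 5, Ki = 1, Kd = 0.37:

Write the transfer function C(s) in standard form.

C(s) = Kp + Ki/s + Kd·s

Substituting values: C(s) = 5 + 1/s + 0.37s = (0.37s² + 5s + 1)/s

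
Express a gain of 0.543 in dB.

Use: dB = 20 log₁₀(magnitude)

dB = 20 log₁₀(0.543) = -5.3 dB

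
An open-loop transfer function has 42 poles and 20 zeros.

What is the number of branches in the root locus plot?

Root locus has n branches where n = number of poles = 42.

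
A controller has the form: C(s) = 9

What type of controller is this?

This is a Proportional (P) controller.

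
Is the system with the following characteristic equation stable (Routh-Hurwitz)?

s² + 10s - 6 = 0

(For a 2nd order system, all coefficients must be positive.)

Coefficients: 1, 10, -6. c=-6 not positive, so system is unstable.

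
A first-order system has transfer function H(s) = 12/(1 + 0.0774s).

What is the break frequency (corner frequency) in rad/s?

Corner frequency = 1/τ = 1/0.0774 = 12.92 rad/s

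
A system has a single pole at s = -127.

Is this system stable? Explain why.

Pole at s = -127 is in the left half-plane. Stable.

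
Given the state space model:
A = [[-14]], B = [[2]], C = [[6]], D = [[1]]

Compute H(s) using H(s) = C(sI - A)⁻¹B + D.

(sI - A)⁻¹ = 1/(s + 14). H(s) = 6×2/(s + 14) + 1 = (s + 26)/(s + 14).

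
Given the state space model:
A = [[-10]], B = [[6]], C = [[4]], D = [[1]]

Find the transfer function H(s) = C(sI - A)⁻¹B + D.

(sI - A)⁻¹ = 1/(s + 10). H(s) = 4×6/(s + 10) + 1 = (s + 34)/(s + 10).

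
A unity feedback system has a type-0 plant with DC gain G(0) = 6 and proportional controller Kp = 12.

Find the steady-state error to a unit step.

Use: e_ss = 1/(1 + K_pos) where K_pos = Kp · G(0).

K_pos = Kp · G(0) = 12 × 6 = 72. e_ss = 1/(1 + 72) = 0.0137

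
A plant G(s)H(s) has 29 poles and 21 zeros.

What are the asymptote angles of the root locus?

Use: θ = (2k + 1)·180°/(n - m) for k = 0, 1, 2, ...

n - m = 29 - 21 = 8. Angles: θk = (2k + 1)·180°/8 = 22.5°, 67.5°, 112.5°, 157.5°, 202.5°, 247.5°, 292.5°, 337.5°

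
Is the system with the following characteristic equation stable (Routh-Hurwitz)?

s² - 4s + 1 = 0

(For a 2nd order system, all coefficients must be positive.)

Coefficients: 1, -4, 1. b=-4 not positive, so system is unstable.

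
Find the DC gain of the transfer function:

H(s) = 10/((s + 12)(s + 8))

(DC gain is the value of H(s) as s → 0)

DC gain = H(0) = 10/(12 × 8) = 10/96 = 0.1042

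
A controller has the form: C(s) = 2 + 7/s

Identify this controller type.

This is a Proportional-Integral (PI) controller.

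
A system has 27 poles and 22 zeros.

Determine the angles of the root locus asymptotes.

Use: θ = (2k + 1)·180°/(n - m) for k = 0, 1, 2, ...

n - m = 27 - 22 = 5. Angles: θk = (2k + 1)·180°/5 = 36°, 108°, 180°, 252°, 324°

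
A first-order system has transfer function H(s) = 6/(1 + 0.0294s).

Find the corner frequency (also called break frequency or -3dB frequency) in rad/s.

Corner frequency = 1/τ = 1/0.0294 = 34.014 rad/s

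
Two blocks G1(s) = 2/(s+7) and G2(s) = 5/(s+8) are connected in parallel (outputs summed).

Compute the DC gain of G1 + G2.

Parallel: G_eq = G1 + G2. DC gain = G1(0) + G2(0) = 2/7 + 5/8 = 0.2857 + 0.625 = 0.9107.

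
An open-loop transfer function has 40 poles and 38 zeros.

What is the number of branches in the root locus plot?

Root locus has n branches where n = number of poles = 40.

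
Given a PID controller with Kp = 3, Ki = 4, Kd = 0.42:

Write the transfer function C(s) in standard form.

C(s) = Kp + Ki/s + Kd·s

Substituting values: C(s) = 3 + 4/s + 0.42s = (0.42s² + 3s + 4)/s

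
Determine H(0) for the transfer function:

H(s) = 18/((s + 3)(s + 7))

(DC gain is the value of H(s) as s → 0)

DC gain = H(0) = 18/(3 × 7) = 18/21 = 0.8571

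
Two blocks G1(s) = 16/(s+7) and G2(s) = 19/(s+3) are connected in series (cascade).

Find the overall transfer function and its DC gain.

Series: multiply transfer functions. G_eq = 16/(s+7) × 19/(s+3) = 304/((s+7)(s+3)). DC gain = 304/(7×3) = 14.4762.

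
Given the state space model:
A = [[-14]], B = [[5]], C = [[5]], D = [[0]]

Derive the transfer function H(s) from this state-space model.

(sI - A)⁻¹ = 1/(s + 14). H(s) = 5 × 5/(s + 14) + 0 = 25/(s + 14).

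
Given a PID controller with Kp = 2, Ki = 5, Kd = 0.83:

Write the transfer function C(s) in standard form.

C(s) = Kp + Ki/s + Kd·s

Substituting values: C(s) = 2 + 5/s + 0.83s = (0.83s² + 2s + 5)/s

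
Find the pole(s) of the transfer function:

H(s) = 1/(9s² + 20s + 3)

Discriminant = 20² - 4×9×3 = 400 - 108 = 292 > 0, so two distinct real poles. Using quadratic formula: s = (-20 ± √292)/(2×9) = (-20 ± √292)/18, with √292 ≈ 17.0880. s₁ ≈ -0.1618, s₂ ≈ -2.0604. Poles: s₁ = -0.1618, s₂ = -2.0604.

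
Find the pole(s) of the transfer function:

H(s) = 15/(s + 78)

Pole is where denominator = 0: s + 78 = 0, so s = -78.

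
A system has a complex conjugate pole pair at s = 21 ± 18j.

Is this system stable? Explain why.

Real part of poles is 21 (> 0, right half-plane). Unstable.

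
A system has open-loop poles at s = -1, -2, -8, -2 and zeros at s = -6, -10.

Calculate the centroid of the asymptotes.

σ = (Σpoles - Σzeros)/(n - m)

σ = (Σpoles - Σzeros)/(n - m) = (-13 - (-16))/(4 - 2) = 3/2 = 1.5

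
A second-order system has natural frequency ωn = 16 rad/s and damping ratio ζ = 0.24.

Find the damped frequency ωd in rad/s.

ωd = ωn√(1 - ζ²) = 16√(1 - 0.24²) = 15.53 rad/s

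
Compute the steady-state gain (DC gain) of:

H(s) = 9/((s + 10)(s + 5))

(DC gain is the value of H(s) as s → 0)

DC gain = H(0) = 9/(10 × 5) = 9/50 = 0.18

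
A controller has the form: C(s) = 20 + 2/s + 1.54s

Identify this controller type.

This is a Proportional-Integral-Derivative (PID) controller.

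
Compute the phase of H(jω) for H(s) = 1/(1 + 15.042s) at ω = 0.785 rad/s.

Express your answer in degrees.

Phase = -arctan(ωτ) = -arctan(0.785 × 15.042) = -85.2°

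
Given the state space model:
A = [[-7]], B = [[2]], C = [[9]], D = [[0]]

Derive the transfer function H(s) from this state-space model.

(sI - A)⁻¹ = 1/(s + 7). H(s) = 9 × 2/(s + 7) + 0 = 18/(s + 7).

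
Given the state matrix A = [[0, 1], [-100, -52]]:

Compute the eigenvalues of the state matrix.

det(A - λI) = λ² - (-52)λ + 100 = (λ - (-2))(λ - (-50)). Eigenvalues: -2, -50.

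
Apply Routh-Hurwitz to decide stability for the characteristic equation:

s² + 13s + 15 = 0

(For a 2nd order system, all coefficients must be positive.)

Coefficients: 1, 13, 15. All positive, so system is stable.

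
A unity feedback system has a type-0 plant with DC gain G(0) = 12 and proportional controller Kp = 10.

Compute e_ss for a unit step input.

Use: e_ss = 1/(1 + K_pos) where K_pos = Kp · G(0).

K_pos = Kp · G(0) = 10 × 12 = 120. e_ss = 1/(1 + 120) = 0.0083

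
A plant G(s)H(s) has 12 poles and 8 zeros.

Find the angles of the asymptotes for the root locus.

n - m = 12 - 8 = 4. Angles: θk = (2k + 1)·180°/4 = 45°, 135°, 225°, 315°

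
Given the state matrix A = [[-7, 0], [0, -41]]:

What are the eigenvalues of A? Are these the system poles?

For diagonal matrix, eigenvalues are diagonal entries: λ₁ = -7, λ₂ = -41. Eigenvalues of A = system poles.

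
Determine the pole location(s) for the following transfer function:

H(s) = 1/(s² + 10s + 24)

Discriminant = 10² - 4×1×24 = 100 - 96 = 4 > 0, so two distinct real poles. Using quadratic formula: s = (-10 ± √4)/(2×1) = (-10 ± √4)/2, with √4 = 2. s₁ = -8/2 = -4, s₂ = -12/2 = -6. Poles: s₁ = -4, s₂ = -6.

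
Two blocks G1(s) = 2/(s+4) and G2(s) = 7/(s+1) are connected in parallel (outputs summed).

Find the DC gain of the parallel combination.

Parallel: G_eq = G1 + G2. DC gain = G1(0) + G2(0) = 2/4 + 7/1 = 0.5 + 7 = 7.5.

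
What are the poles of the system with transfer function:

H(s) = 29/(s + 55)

Pole is where denominator = 0: s + 55 = 0, so s = -55.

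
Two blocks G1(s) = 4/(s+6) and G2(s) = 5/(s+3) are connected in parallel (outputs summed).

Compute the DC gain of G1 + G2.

Parallel: G_eq = G1 + G2. DC gain = G1(0) + G2(0) = 4/6 + 5/3 = 0.6667 + 1.6667 = 2.3333.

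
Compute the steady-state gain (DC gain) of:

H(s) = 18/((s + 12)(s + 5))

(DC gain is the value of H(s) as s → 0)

DC gain = H(0) = 18/(12 × 5) = 18/60 = 0.3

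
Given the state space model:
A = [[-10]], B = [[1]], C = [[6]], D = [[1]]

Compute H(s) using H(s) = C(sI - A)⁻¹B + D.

(sI - A)⁻¹ = 1/(s + 10). H(s) = 6×1/(s + 10) + 1 = (s + 16)/(s + 10).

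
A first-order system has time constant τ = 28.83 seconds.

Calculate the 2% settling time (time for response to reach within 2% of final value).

For first-order system, 2% settling time ≈ 4τ = 4 × 28.83 = 115.32 s.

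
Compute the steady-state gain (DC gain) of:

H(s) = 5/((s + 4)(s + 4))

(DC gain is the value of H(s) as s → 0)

DC gain = H(0) = 5/(4 × 4) = 5/16 = 0.3125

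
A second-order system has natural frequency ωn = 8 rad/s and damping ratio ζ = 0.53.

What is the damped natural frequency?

ωd = ωn√(1 - ζ²) = 8√(1 - 0.53²) = 6.78 rad/s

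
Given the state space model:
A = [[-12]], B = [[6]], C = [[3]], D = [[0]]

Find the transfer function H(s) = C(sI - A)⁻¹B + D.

(sI - A)⁻¹ = 1/(s + 12). H(s) = 3 × 6/(s + 12) + 0 = 18/(s + 12).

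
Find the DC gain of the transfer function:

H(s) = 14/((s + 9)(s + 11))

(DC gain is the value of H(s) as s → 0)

DC gain = H(0) = 14/(9 × 11) = 14/99 = 0.1414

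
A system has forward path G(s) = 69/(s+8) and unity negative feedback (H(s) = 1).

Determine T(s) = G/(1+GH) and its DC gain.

T(s) = G/(1+GH) = [69/(s+8)] / [1 + 69/(s+8)] = 69/(s+8+69) = 69/(s+77). DC gain = 69/77 = 0.8961.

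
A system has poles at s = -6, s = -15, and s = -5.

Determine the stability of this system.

All poles are in the left half-plane. System is stable.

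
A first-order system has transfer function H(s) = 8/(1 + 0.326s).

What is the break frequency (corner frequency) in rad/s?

Corner frequency = 1/τ = 1/0.326 = 3.067 rad/s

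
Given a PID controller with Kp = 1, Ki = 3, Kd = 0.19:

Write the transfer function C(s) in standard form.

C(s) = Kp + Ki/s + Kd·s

Substituting values: C(s) = 1 + 3/s + 0.19s = (0.19s² + s + 3)/s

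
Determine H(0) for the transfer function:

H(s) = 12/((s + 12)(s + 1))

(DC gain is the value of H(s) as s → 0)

DC gain = H(0) = 12/(12 × 1) = 12/12 = 1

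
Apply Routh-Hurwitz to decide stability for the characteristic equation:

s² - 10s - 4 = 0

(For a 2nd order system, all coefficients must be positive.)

Coefficients: 1, -10, -4. b=-10, c=-4 not positive, so system is unstable.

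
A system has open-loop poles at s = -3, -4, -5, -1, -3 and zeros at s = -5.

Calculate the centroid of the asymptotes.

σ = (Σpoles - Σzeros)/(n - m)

σ = (Σpoles - Σzeros)/(n - m) = (-16 - (-5))/(5 - 1) = -11/4 = -2.75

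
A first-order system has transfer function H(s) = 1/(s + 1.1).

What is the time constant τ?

For H(s) = 1/(s + 1/τ), the pole is at -1/τ = -1.1, so τ = 1/1.1 = 0.9091 s.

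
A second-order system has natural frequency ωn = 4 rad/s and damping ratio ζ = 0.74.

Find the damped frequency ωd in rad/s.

ωd = ωn√(1 - ζ²) = 4√(1 - 0.74²) = 2.69 rad/s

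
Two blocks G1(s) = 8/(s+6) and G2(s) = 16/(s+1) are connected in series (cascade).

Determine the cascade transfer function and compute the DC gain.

Series: multiply transfer functions. G_eq = 8/(s+6) × 16/(s+1) = 128/((s+6)(s+1)). DC gain = 128/(6×1) = 21.3333.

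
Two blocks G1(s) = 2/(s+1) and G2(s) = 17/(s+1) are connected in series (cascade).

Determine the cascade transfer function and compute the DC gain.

Series: multiply transfer functions. G_eq = 2/(s+1) × 17/(s+1) = 34/((s+1)(s+1)). DC gain = 34/(1×1) = 34.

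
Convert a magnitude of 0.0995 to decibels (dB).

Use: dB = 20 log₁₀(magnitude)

dB = 20 log₁₀(0.0995) = -20.0 dB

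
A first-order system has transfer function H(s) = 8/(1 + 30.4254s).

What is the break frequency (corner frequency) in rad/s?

Corner frequency = 1/τ = 1/30.4254 = 0.033 rad/s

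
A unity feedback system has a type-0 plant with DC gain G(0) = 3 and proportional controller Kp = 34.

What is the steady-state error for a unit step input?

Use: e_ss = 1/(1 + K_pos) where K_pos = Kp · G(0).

K_pos = Kp · G(0) = 34 × 3 = 102. e_ss = 1/(1 + 102) = 0.0097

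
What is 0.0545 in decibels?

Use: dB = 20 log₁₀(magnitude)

dB = 20 log₁₀(0.0545) = -25.3 dB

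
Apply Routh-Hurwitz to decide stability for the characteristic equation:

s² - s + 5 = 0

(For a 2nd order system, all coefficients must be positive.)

Coefficients: 1, -1, 5. b=-1 not positive, so system is unstable.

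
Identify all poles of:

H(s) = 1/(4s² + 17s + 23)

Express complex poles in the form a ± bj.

Discriminant = 17² - 4×4×23 = 289 - 368 = -79 < 0, so the poles are a complex conjugate pair s = (-17 ± j√79)/(2×4). Real part = -17/(2×4) = -17/8 = -2.125; imaginary part = ±√79/(2×4) ≈ 1.1110. Poles: s = -2.125 ± 1.1110j.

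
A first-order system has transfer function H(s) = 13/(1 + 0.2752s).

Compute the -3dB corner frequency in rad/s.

Corner frequency = 1/τ = 1/0.2752 = 3.634 rad/s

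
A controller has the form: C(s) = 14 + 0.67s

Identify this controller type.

This is a Proportional-Derivative (PD) controller.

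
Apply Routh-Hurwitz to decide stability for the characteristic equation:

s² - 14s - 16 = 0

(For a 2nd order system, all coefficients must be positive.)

Coefficients: 1, -14, -16. b=-14, c=-16 not positive, so system is unstable.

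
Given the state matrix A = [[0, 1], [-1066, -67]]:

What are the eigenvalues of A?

det(A - λI) = λ² - (-67)λ + 1066 = (λ - (-26))(λ - (-41)). Eigenvalues: -26, -41.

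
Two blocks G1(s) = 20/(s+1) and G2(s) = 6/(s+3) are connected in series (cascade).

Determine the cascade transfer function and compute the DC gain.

Series: multiply transfer functions. G_eq = 20/(s+1) × 6/(s+3) = 120/((s+1)(s+3)). DC gain = 120/(1×3) = 40.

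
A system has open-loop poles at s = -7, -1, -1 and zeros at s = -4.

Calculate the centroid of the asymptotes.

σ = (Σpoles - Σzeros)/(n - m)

σ = (Σpoles - Σzeros)/(n - m) = (-9 - (-4))/(3 - 1) = -5/2 = -2.5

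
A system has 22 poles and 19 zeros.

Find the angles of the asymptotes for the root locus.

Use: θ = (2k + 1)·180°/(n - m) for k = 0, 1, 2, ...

n - m = 22 - 19 = 3. Angles: θk = (2k + 1)·180°/3 = 60°, 180°, 300°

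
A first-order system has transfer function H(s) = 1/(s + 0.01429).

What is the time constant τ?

For H(s) = 1/(s + 1/τ), the pole is at -1/τ = -0.01429, so τ = 1/0.01429 = 69.98 s.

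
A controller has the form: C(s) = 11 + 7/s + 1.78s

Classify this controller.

This is a Proportional-Integral-Derivative (PID) controller.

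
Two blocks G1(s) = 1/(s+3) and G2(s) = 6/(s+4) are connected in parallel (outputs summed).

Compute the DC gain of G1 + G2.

Parallel: G_eq = G1 + G2. DC gain = G1(0) + G2(0) = 1/3 + 6/4 = 0.3333 + 1.5 = 1.8333.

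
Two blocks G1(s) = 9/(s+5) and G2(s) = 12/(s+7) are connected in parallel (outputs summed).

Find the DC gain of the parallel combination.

Parallel: G_eq = G1 + G2. DC gain = G1(0) + G2(0) = 9/5 + 12/7 = 1.8 + 1.7143 = 3.5143.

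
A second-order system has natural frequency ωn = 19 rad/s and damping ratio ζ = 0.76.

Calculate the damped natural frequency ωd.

ωd = ωn√(1 - ζ²) = 19√(1 - 0.76²) = 12.35 rad/s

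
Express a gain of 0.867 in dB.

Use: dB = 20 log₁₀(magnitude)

dB = 20 log₁₀(0.867) = -1.2 dB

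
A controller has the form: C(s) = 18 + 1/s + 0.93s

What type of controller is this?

This is a Proportional-Integral-Derivative (PID) controller.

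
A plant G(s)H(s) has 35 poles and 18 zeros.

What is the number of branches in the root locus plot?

Root locus has n branches where n = number of poles = 35.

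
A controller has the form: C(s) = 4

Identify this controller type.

This is a Proportional (P) controller.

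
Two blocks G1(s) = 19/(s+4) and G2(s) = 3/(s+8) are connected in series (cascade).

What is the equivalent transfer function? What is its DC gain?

Series: multiply transfer functions. G_eq = 19/(s+4) × 3/(s+8) = 57/((s+4)(s+8)). DC gain = 57/(4×8) = 1.78125.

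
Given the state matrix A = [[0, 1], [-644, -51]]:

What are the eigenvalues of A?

det(A - λI) = λ² - (-51)λ + 644 = (λ - (-28))(λ - (-23)). Eigenvalues: -28, -23.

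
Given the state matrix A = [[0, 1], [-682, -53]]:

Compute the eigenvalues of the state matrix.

det(A - λI) = λ² - (-53)λ + 682 = (λ - (-22))(λ - (-31)). Eigenvalues: -22, -31.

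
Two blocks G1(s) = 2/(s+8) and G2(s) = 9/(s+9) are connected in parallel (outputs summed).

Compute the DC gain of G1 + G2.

Parallel: G_eq = G1 + G2. DC gain = G1(0) + G2(0) = 2/8 + 9/9 = 0.25 + 1 = 1.25.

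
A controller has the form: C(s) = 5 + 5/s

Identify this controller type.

This is a Proportional-Integral (PI) controller.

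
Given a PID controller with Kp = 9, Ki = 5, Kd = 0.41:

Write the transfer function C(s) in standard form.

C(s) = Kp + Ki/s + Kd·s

Substituting values: C(s) = 9 + 5/s + 0.41s = (0.41s² + 9s + 5)/s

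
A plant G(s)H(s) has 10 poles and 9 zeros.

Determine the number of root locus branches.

Root locus has n branches where n = number of poles = 10.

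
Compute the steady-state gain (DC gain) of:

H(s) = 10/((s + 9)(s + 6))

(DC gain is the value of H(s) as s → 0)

DC gain = H(0) = 10/(9 × 6) = 10/54 = 0.1852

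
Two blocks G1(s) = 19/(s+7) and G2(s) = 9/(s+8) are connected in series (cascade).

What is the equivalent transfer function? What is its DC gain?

Series: multiply transfer functions. G_eq = 19/(s+7) × 9/(s+8) = 171/((s+7)(s+8)). DC gain = 171/(7×8) = 3.0536.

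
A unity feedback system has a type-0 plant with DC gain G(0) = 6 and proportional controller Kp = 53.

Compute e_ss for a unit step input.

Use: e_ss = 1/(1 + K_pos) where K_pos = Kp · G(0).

K_pos = Kp · G(0) = 53 × 6 = 318. e_ss = 1/(1 + 318) = 0.0031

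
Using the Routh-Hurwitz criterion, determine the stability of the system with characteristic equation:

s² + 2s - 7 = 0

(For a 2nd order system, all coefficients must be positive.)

Coefficients: 1, 2, -7. c=-7 not positive, so system is unstable.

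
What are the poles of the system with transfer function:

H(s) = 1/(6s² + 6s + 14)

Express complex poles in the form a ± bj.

Discriminant = 6² - 4×6×14 = 36 - 336 = -300 < 0, so the poles are a complex conjugate pair s = (-6 ± j√300)/(2×6). Real part = -6/(2×6) = -6/12 = -0.5; imaginary part = ±√300/(2×6) ≈ 1.4434. Poles: s = -0.5 ± 1.4434j.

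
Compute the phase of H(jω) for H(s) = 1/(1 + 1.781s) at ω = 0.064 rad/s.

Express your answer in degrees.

Phase = -arctan(ωτ) = -arctan(0.064 × 1.781) = -6.5°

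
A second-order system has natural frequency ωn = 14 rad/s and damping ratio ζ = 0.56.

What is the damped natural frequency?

ωd = ωn√(1 - ζ²) = 14√(1 - 0.56²) = 11.6 rad/s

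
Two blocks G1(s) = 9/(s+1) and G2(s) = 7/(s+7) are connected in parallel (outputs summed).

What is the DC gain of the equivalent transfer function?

Parallel: G_eq = G1 + G2. DC gain = G1(0) + G2(0) = 9/1 + 7/7 = 9 + 1 = 10.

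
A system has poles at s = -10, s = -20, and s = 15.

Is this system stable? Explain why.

Pole(s) at s = 15 are not in the left half-plane. System is unstable.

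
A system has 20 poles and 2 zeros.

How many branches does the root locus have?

Root locus has n branches where n = number of poles = 20.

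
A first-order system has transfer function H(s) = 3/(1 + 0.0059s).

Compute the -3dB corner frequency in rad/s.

Corner frequency = 1/τ = 1/0.0059 = 169.492 rad/s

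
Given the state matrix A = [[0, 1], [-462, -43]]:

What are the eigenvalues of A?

det(A - λI) = λ² - (-43)λ + 462 = (λ - (-21))(λ - (-22)). Eigenvalues: -21, -22.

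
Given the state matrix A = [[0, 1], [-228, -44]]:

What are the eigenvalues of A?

det(A - λI) = λ² - (-44)λ + 228 = (λ - (-6))(λ - (-38)). Eigenvalues: -6, -38.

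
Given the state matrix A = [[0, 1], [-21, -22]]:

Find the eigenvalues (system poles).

det(A - λI) = λ² - (-22)λ + 21 = (λ - (-21))(λ - (-1)). Eigenvalues: -21, -1.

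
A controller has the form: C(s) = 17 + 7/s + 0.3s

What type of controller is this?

This is a Proportional-Integral-Derivative (PID) controller.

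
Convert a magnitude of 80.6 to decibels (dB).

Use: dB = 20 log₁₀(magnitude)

dB = 20 log₁₀(80.6) = 38.1 dB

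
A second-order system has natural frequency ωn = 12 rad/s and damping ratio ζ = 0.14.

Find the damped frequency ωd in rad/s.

ωd = ωn√(1 - ζ²) = 12√(1 - 0.14²) = 11.88 rad/s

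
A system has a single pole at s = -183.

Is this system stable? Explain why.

Pole at s = -183 is in the left half-plane. Stable.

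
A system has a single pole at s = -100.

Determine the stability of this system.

Pole at s = -100 is in the left half-plane. Stable.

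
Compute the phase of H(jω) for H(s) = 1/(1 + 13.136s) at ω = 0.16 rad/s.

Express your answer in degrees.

Phase = -arctan(ωτ) = -arctan(0.16 × 13.136) = -64.6°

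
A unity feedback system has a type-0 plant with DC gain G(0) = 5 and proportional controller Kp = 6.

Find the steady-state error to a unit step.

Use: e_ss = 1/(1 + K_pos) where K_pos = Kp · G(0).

K_pos = Kp · G(0) = 6 × 5 = 30. e_ss = 1/(1 + 30) = 0.0323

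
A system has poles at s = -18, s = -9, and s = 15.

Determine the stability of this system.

Pole(s) at s = 15 are not in the left half-plane. System is unstable.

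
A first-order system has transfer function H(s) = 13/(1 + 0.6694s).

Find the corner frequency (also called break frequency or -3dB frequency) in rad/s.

Corner frequency = 1/τ = 1/0.6694 = 1.494 rad/s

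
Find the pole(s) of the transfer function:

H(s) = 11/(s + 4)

Pole is where denominator = 0: s + 4 = 0, so s = -4.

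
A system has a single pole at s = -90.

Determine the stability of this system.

Pole at s = -90 is in the left half-plane. Stable.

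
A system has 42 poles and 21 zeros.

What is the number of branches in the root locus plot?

Root locus has n branches where n = number of poles = 42.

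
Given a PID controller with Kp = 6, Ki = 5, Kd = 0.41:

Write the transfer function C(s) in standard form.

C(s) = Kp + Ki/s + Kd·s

Substituting values: C(s) = 6 + 5/s + 0.41s = (0.41s² + 6s + 5)/s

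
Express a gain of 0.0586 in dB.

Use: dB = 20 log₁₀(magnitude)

dB = 20 log₁₀(0.0586) = -24.6 dB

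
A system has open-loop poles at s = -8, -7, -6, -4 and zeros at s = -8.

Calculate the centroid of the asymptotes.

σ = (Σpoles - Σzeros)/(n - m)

σ = (Σpoles - Σzeros)/(n - m) = (-25 - (-8))/(4 - 1) = -17/3 = -5.67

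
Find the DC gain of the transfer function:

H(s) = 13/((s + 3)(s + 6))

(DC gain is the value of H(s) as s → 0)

DC gain = H(0) = 13/(3 × 6) = 13/18 = 0.7222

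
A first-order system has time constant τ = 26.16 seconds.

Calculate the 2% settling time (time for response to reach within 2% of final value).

For first-order system, 2% settling time ≈ 4τ = 4 × 26.16 = 104.64 s.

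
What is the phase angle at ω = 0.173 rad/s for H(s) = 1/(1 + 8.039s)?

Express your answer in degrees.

Phase = -arctan(ωτ) = -arctan(0.173 × 8.039) = -54.3°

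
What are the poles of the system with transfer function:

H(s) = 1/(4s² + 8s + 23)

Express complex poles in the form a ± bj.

Discriminant = 8² - 4×4×23 = 64 - 368 = -304 < 0, so the poles are a complex conjugate pair s = (-8 ± j√304)/(2×4). Real part = -8/(2×4) = -8/8 = -1; imaginary part = ±√304/(2×4) ≈ 2.1794. Poles: s = -1 ± 2.1794j.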